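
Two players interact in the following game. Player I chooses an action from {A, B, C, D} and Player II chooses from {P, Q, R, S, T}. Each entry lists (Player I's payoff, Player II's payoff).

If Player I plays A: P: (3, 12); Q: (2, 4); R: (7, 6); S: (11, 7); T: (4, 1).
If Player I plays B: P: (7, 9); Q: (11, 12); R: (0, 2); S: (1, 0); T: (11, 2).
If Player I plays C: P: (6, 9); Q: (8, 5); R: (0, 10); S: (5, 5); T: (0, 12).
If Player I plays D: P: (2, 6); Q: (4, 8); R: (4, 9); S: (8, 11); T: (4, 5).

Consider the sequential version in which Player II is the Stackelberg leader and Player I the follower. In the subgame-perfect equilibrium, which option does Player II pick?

Player I best-responds to each possible Player II move:
- P: Player I compares 3, 7, 6, 2 and picks B; Player II would get 9.
- Q: Player I compares 2, 11, 8, 4 and picks B; Player II would get 12.
- R: Player I compares 7, 0, 0, 4 and picks A; Player II would get 6.
- S: Player I compares 11, 1, 5, 8 and picks A; Player II would get 7.
- T: Player I compares 4, 11, 0, 4 and picks B; Player II would get 2.
Maximizing over 9, 12, 6, 7, 2, Player II chooses Q. Subgame-perfect outcome: (B, Q) with payoffs (11, 12).

Q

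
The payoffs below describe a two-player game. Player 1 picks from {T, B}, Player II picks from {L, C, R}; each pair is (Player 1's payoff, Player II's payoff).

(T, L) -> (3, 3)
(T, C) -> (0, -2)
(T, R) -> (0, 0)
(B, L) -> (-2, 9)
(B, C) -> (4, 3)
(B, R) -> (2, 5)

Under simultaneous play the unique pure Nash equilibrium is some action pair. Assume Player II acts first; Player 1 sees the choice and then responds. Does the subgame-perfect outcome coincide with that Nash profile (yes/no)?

Player 1 best-responds to each possible Player II move:
- L → Player 1 plays T (best of 3, -2); Player II gets 3.
- C → Player 1 plays B (best of 0, 4); Player II gets 3.
- R → Player 1 plays B (best of 0, 2); Player II gets 5.
Maximizing over 3, 3, 5, Player II chooses R. Subgame-perfect outcome: (B, R) with payoffs (2, 5).
Now find the simultaneous Nash equilibrium.
Player 1's best replies: L→T; C→B; R→B.
Player II's best replies: T→L; B→L.
The unique mutual best reply is (T, L), giving (3, 3).
Sequential outcome (B, R) differs from the Nash profile (T, L).

no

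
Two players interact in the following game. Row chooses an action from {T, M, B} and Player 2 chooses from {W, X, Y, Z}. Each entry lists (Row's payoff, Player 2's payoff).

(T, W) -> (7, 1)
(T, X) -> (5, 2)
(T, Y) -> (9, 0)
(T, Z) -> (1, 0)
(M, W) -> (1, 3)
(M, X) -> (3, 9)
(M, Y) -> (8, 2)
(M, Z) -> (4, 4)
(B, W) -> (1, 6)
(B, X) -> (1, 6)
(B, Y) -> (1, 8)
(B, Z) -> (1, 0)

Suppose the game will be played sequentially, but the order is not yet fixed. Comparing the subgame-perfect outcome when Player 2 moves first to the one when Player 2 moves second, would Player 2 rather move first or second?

first

If Row leads: Player 2's best replies are T→X, M→X, B→Y; Row's induced payoffs 5, 3, 1; outcome (T, X), payoffs (5, 2).
If Player 2 leads: Row's best replies are W→T, X→T, Y→T, Z→M; Player 2's induced payoffs 1, 2, 0, 4; outcome (M, Z), payoffs (4, 4).
Player 2 gets 4 moving first and 2 moving second, so Player 2 prefers to move first.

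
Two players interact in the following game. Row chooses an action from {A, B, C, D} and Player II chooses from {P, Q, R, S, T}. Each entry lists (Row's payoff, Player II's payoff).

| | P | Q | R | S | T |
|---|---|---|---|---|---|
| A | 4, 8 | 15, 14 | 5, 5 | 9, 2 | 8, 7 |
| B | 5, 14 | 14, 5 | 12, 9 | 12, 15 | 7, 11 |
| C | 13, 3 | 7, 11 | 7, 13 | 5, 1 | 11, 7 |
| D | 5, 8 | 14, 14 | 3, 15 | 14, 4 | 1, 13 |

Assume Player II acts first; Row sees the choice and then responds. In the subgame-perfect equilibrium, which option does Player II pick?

Row best-responds to each possible Player II move:
- P: Row compares 4, 5, 13, 5 and picks C; Player II would get 3.
- Q: Row compares 15, 14, 7, 14 and picks A; Player II would get 14.
- R: Row compares 5, 12, 7, 3 and picks B; Player II would get 9.
- S: Row compares 9, 12, 5, 14 and picks D; Player II would get 4.
- T: Row compares 8, 7, 11, 1 and picks C; Player II would get 7.
Maximizing over 3, 14, 9, 4, 7, Player II chooses Q. Subgame-perfect outcome: (A, Q) with payoffs (15, 14).

Q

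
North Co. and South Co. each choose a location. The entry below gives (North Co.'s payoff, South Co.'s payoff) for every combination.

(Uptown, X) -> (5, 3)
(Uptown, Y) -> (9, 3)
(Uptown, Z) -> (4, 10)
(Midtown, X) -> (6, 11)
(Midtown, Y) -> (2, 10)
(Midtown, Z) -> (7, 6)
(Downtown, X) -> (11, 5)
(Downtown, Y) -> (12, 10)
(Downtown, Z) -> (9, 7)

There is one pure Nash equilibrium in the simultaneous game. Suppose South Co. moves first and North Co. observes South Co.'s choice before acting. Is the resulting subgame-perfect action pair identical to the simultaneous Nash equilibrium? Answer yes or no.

yes

Solve by backward induction (South Co. leads).
- X: BR = Downtown, leader payoff 5.
- Y: BR = Downtown, leader payoff 10.
- Z: BR = Downtown, leader payoff 7.
South Co.'s induced payoffs are 5, 10, 7, so South Co. commits to Y. Subgame-perfect outcome: (Downtown, Y) with payoffs (12, 10).
For the simultaneous game, intersect best replies.
North Co.'s best replies: X→Downtown; Y→Downtown; Z→Downtown.
South Co.'s best replies: Uptown→Z; Midtown→X; Downtown→Y.
The unique mutual best reply is (Downtown, Y), giving (12, 10).
Sequential outcome (Downtown, Y) coincides with the Nash profile (Downtown, Y).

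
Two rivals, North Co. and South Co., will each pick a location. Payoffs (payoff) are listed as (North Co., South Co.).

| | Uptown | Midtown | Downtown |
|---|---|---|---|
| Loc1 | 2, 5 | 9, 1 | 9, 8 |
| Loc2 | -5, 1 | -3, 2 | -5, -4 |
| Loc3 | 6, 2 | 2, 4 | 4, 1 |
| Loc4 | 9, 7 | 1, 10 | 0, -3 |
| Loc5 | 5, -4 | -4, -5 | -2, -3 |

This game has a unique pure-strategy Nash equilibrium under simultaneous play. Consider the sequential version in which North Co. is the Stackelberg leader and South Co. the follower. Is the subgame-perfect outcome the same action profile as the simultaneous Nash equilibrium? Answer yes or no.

Backward induction with North Co. moving first.
- Loc1 → South Co. plays Downtown (best of 5, 1, 8); North Co. gets 9.
- Loc2 → South Co. plays Midtown (best of 1, 2, -4); North Co. gets -3.
- Loc3 → South Co. plays Midtown (best of 2, 4, 1); North Co. gets 2.
- Loc4 → South Co. plays Midtown (best of 7, 10, -3); North Co. gets 1.
- Loc5 → South Co. plays Downtown (best of -4, -5, -3); North Co. gets -2.
Maximizing over 9, -3, 2, 1, -2, North Co. chooses Loc1. Subgame-perfect outcome: (Loc1, Downtown) with payoffs (9, 8).
Under simultaneous play:
North Co.'s best replies: Uptown→Loc4; Midtown→Loc1; Downtown→Loc1.
South Co.'s best replies: Loc1→Downtown; Loc2→Midtown; Loc3→Midtown; Loc4→Midtown; Loc5→Downtown.
Only (Loc1, Downtown) has each player best-responding; Nash payoffs (9, 8).
Sequential outcome (Loc1, Downtown) coincides with the Nash profile (Loc1, Downtown).

yes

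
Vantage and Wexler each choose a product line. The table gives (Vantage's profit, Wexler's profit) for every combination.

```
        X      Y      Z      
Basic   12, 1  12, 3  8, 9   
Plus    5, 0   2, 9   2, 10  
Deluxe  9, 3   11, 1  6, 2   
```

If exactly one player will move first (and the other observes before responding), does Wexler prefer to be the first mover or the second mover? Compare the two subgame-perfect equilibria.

first

If Vantage leads: Wexler's best replies are Basic→Z, Plus→Z, Deluxe→X; Vantage's induced payoffs 8, 2, 9; outcome (Deluxe, X), payoffs (9, 3).
If Wexler leads: Vantage's best replies are X→Basic, Y→Basic, Z→Basic; Wexler's induced payoffs 1, 3, 9; outcome (Basic, Z), payoffs (8, 9).
Wexler gets 9 moving first and 3 moving second, so Wexler prefers to move first.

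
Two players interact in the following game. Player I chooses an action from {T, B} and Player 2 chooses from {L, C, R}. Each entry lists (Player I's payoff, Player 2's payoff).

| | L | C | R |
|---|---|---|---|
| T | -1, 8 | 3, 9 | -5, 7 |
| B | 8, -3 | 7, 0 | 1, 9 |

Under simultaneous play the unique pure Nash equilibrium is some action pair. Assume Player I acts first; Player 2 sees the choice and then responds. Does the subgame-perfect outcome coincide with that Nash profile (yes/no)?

no

Backward induction with Player I moving first.
- T → Player 2 plays C (best of 8, 9, 7); Player I gets 3.
- B → Player 2 plays R (best of -3, 0, 9); Player I gets 1.
Maximizing over 3, 1, Player I chooses T. Subgame-perfect outcome: (T, C) with payoffs (3, 9).
Under simultaneous play:
Player I's best replies: L→B; C→B; R→B.
Player 2's best replies: T→C; B→R.
Only (B, R) has each player best-responding; Nash payoffs (1, 9).
Sequential outcome (T, C) differs from the Nash profile (B, R).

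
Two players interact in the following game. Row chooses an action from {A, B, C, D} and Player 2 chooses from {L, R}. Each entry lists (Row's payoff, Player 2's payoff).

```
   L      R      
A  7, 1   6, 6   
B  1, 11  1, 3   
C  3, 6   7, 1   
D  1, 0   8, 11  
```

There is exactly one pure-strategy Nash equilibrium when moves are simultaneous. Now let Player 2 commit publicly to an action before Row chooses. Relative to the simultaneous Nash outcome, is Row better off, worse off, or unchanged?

Solve by backward induction (Player 2 leads).
- L: Row compares 7, 1, 3, 1 and picks A; Player 2 would get 1.
- R: Row compares 6, 1, 7, 8 and picks D; Player 2 would get 11.
Player 2's induced payoffs are 1, 11, so Player 2 commits to R. Subgame-perfect outcome: (D, R) with payoffs (8, 11).
Now find the simultaneous Nash equilibrium.
Row's best replies: L→A; R→D.
Player 2's best replies: A→R; B→L; C→L; D→R.
The unique mutual best reply is (D, R), giving (8, 11).
Row earns 8 sequentially versus 8 at the Nash outcome: unchanged.

unchanged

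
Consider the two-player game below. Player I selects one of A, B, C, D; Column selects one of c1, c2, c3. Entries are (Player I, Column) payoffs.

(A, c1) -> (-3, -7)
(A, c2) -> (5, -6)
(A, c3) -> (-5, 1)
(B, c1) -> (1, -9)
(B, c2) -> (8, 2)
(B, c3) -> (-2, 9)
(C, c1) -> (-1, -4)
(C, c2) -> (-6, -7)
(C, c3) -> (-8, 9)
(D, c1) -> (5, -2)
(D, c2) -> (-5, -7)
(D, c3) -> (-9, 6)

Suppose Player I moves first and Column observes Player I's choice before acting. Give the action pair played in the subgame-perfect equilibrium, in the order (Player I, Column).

(B, c3)

Solve by backward induction (Player I leads).
- A: BR = c3, leader payoff -5.
- B: BR = c3, leader payoff -2.
- C: BR = c3, leader payoff -8.
- D: BR = c3, leader payoff -9.
Among -5, -2, -8, -9, the best is -2 at B. Subgame-perfect outcome: (B, c3) with payoffs (-2, 9).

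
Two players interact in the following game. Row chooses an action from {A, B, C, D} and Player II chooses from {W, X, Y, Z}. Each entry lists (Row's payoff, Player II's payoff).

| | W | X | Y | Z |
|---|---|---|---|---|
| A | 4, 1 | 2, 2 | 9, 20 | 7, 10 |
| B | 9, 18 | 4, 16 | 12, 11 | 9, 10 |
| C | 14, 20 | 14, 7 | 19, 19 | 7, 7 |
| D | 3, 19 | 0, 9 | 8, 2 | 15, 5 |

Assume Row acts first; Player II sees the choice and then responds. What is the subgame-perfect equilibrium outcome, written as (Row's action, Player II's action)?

(C, W)

Work backward from Player II's decision.
- A: BR = Y, leader payoff 9.
- B: BR = W, leader payoff 9.
- C: BR = W, leader payoff 14.
- D: BR = W, leader payoff 3.
Row's induced payoffs are 9, 9, 14, 3, so Row commits to C. Subgame-perfect outcome: (C, W) with payoffs (14, 20).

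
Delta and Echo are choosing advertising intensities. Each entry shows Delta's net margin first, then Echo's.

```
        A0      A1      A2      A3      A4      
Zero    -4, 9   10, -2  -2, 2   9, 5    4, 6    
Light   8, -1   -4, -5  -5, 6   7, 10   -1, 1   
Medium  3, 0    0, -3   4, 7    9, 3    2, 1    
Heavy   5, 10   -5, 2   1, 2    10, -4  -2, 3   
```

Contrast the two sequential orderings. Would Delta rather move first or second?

first

If Delta leads: Echo's best replies are Zero→A0, Light→A3, Medium→A2, Heavy→A0; Delta's induced payoffs -4, 7, 4, 5; outcome (Light, A3), payoffs (7, 10).
If Echo leads: Delta's best replies are A0→Light, A1→Zero, A2→Medium, A3→Heavy, A4→Zero; Echo's induced payoffs -1, -2, 7, -4, 6; outcome (Medium, A2), payoffs (4, 7).
Delta gets 7 moving first and 4 moving second, so Delta prefers to move first.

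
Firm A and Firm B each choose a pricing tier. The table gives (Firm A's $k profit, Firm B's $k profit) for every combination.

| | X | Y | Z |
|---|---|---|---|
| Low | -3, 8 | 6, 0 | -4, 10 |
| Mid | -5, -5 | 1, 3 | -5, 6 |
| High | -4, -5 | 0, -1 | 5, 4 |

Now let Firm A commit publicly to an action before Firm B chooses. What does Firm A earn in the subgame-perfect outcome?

Solve by backward induction (Firm A leads).
- Low: Firm B compares 8, 0, 10 and picks Z; Firm A would get -4.
- Mid: Firm B compares -5, 3, 6 and picks Z; Firm A would get -5.
- High: Firm B compares -5, -1, 4 and picks Z; Firm A would get 5.
Firm A's induced payoffs are -4, -5, 5, so Firm A commits to High. Subgame-perfect outcome: (High, Z) with payoffs (5, 4).

5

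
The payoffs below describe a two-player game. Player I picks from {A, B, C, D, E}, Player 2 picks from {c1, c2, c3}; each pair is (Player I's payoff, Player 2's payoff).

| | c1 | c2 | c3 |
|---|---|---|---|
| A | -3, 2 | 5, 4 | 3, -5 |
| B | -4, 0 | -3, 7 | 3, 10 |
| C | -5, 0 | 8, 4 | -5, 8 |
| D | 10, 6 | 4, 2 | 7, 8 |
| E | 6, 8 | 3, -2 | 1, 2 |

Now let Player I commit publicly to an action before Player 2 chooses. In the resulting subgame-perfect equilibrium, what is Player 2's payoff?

Solve by backward induction (Player I leads).
- A → Player 2 plays c2 (best of 2, 4, -5); Player I gets 5.
- B → Player 2 plays c3 (best of 0, 7, 10); Player I gets 3.
- C → Player 2 plays c3 (best of 0, 4, 8); Player I gets -5.
- D → Player 2 plays c3 (best of 6, 2, 8); Player I gets 7.
- E → Player 2 plays c1 (best of 8, -2, 2); Player I gets 6.
Maximizing over 5, 3, -5, 7, 6, Player I chooses D. Subgame-perfect outcome: (D, c3) with payoffs (7, 8).

8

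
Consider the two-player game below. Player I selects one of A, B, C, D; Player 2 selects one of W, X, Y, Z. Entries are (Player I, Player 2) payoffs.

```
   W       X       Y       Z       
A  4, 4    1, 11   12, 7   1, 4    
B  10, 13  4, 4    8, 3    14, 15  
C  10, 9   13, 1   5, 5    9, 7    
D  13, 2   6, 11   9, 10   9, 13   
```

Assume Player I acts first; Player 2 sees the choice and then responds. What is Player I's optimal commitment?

B

Work backward from Player 2's decision.
- A → Player 2 plays X (best of 4, 11, 7, 4); Player I gets 1.
- B → Player 2 plays Z (best of 13, 4, 3, 15); Player I gets 14.
- C → Player 2 plays W (best of 9, 1, 5, 7); Player I gets 10.
- D → Player 2 plays Z (best of 2, 11, 10, 13); Player I gets 9.
Among 1, 14, 10, 9, the best is 14 at B. Subgame-perfect outcome: (B, Z) with payoffs (14, 15).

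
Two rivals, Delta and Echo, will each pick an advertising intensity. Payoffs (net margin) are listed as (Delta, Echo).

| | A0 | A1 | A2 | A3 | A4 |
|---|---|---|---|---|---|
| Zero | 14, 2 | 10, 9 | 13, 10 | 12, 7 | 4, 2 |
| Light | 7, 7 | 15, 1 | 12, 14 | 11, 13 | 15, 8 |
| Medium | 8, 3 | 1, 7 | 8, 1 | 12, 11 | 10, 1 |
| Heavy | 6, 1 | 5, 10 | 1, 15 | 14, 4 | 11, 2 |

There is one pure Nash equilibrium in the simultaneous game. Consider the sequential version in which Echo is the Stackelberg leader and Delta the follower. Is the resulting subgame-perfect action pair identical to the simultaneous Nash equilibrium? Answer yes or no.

yes

Work backward from Delta's decision.
- A0: BR = Zero, leader payoff 2.
- A1: BR = Light, leader payoff 1.
- A2: BR = Zero, leader payoff 10.
- A3: BR = Heavy, leader payoff 4.
- A4: BR = Light, leader payoff 8.
Maximizing over 2, 1, 10, 4, 8, Echo chooses A2. Subgame-perfect outcome: (Zero, A2) with payoffs (13, 10).
Now find the simultaneous Nash equilibrium.
Delta's best replies: A0→Zero; A1→Light; A2→Zero; A3→Heavy; A4→Light.
Echo's best replies: Zero→A2; Light→A2; Medium→A3; Heavy→A2.
Only (Zero, A2) has each player best-responding; Nash payoffs (13, 10).
Sequential outcome (Zero, A2) coincides with the Nash profile (Zero, A2).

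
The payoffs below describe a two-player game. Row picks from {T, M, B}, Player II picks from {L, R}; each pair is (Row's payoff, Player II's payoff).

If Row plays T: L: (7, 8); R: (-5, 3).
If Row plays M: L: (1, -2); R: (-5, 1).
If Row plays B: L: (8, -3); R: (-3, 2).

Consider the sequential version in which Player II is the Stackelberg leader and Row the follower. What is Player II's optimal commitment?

Solve by backward induction (Player II leads).
- L: Row compares 7, 1, 8 and picks B; Player II would get -3.
- R: Row compares -5, -5, -3 and picks B; Player II would get 2.
Player II's induced payoffs are -3, 2, so Player II commits to R. Subgame-perfect outcome: (B, R) with payoffs (-3, 2).

R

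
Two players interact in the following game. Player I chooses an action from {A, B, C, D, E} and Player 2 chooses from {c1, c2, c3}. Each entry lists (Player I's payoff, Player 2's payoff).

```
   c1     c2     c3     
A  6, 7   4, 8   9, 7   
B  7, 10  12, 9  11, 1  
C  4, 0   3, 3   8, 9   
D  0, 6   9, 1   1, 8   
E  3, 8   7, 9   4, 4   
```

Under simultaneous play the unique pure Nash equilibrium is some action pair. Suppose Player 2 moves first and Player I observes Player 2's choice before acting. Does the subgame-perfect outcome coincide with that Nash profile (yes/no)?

Player I best-responds to each possible Player 2 move:
- c1: Player I compares 6, 7, 4, 0, 3 and picks B; Player 2 would get 10.
- c2: Player I compares 4, 12, 3, 9, 7 and picks B; Player 2 would get 9.
- c3: Player I compares 9, 11, 8, 1, 4 and picks B; Player 2 would get 1.
Among 10, 9, 1, the best is 10 at c1. Subgame-perfect outcome: (B, c1) with payoffs (7, 10).
For the simultaneous game, intersect best replies.
Player I's best replies: c1→B; c2→B; c3→B.
Player 2's best replies: A→c2; B→c1; C→c3; D→c3; E→c2.
Only (B, c1) has each player best-responding; Nash payoffs (7, 10).
Sequential outcome (B, c1) coincides with the Nash profile (B, c1).

yes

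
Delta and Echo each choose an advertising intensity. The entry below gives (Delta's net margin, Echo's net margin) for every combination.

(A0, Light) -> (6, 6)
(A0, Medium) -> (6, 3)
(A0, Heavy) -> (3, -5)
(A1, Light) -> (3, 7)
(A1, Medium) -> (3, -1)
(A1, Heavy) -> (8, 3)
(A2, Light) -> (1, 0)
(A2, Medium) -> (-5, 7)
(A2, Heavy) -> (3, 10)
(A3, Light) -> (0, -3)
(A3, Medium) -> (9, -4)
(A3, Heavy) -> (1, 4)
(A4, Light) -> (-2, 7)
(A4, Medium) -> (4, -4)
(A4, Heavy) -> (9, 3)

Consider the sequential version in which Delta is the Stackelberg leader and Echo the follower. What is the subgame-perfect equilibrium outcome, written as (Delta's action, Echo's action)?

(A0, Light)

Work backward from Echo's decision.
- A0: BR = Light, leader payoff 6.
- A1: BR = Light, leader payoff 3.
- A2: BR = Heavy, leader payoff 3.
- A3: BR = Heavy, leader payoff 1.
- A4: BR = Light, leader payoff -2.
Among 6, 3, 3, 1, -2, the best is 6 at A0. Subgame-perfect outcome: (A0, Light) with payoffs (6, 6).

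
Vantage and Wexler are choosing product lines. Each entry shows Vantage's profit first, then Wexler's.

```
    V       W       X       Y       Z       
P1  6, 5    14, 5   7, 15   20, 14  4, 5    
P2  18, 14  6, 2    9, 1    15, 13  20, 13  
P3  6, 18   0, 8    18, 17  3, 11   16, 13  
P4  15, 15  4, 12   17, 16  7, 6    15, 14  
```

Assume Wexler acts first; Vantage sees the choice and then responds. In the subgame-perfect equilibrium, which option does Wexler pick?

Solve by backward induction (Wexler leads).
- V → Vantage plays P2 (best of 6, 18, 6, 15); Wexler gets 14.
- W → Vantage plays P1 (best of 14, 6, 0, 4); Wexler gets 5.
- X → Vantage plays P3 (best of 7, 9, 18, 17); Wexler gets 17.
- Y → Vantage plays P1 (best of 20, 15, 3, 7); Wexler gets 14.
- Z → Vantage plays P2 (best of 4, 20, 16, 15); Wexler gets 13.
Wexler's induced payoffs are 14, 5, 17, 14, 13, so Wexler commits to X. Subgame-perfect outcome: (P3, X) with payoffs (18, 17).

X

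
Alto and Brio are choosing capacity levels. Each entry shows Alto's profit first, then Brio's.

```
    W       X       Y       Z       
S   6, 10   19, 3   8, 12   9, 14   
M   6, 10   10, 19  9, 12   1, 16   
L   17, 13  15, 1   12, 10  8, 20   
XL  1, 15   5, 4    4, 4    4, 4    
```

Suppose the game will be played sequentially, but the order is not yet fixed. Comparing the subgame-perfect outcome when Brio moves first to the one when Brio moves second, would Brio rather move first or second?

If Alto leads: Brio's best replies are S→Z, M→X, L→Z, XL→W; Alto's induced payoffs 9, 10, 8, 1; outcome (M, X), payoffs (10, 19).
If Brio leads: Alto's best replies are W→L, X→S, Y→L, Z→S; Brio's induced payoffs 13, 3, 10, 14; outcome (S, Z), payoffs (9, 14).
Brio gets 14 moving first and 19 moving second, so Brio prefers to move second.

second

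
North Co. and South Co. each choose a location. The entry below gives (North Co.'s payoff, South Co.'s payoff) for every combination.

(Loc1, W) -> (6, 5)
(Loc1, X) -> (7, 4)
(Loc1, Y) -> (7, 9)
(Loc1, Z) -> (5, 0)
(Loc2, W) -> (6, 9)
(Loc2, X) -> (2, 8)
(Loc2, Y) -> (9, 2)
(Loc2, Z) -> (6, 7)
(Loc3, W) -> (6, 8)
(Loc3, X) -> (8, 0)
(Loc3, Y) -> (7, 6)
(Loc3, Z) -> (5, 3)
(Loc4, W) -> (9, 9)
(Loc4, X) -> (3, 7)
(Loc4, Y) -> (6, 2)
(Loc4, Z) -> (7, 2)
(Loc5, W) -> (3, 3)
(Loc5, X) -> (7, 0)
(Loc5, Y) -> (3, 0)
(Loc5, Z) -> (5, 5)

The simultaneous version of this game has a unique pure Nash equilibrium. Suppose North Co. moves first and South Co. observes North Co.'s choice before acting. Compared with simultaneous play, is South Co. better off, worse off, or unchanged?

unchanged

Work backward from South Co.'s decision.
- Loc1 → South Co. plays Y (best of 5, 4, 9, 0); North Co. gets 7.
- Loc2 → South Co. plays W (best of 9, 8, 2, 7); North Co. gets 6.
- Loc3 → South Co. plays W (best of 8, 0, 6, 3); North Co. gets 6.
- Loc4 → South Co. plays W (best of 9, 7, 2, 2); North Co. gets 9.
- Loc5 → South Co. plays Z (best of 3, 0, 0, 5); North Co. gets 5.
North Co.'s induced payoffs are 7, 6, 6, 9, 5, so North Co. commits to Loc4. Subgame-perfect outcome: (Loc4, W) with payoffs (9, 9).
For the simultaneous game, intersect best replies.
North Co.'s best replies: W→Loc4; X→Loc3; Y→Loc2; Z→Loc4.
South Co.'s best replies: Loc1→Y; Loc2→W; Loc3→W; Loc4→W; Loc5→Z.
Only (Loc4, W) has each player best-responding; Nash payoffs (9, 9).
South Co. earns 9 sequentially versus 9 at the Nash outcome: unchanged.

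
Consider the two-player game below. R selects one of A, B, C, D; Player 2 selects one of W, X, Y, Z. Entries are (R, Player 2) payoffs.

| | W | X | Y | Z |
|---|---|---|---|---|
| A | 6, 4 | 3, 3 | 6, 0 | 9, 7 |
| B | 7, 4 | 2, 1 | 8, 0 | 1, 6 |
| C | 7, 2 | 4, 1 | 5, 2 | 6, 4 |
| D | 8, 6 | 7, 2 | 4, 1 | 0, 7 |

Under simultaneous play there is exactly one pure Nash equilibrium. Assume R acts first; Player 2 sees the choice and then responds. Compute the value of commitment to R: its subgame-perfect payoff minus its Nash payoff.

Solve by backward induction (R leads).
- A: Player 2 compares 4, 3, 0, 7 and picks Z; R would get 9.
- B: Player 2 compares 4, 1, 0, 6 and picks Z; R would get 1.
- C: Player 2 compares 2, 1, 2, 4 and picks Z; R would get 6.
- D: Player 2 compares 6, 2, 1, 7 and picks Z; R would get 0.
R's induced payoffs are 9, 1, 6, 0, so R commits to A. Subgame-perfect outcome: (A, Z) with payoffs (9, 7).
Under simultaneous play:
R's best replies: W→D; X→D; Y→B; Z→A.
Player 2's best replies: A→Z; B→Z; C→Z; D→Z.
Only (A, Z) has each player best-responding; Nash payoffs (9, 7).
R's commitment gain: 9 − 9 = 0.

0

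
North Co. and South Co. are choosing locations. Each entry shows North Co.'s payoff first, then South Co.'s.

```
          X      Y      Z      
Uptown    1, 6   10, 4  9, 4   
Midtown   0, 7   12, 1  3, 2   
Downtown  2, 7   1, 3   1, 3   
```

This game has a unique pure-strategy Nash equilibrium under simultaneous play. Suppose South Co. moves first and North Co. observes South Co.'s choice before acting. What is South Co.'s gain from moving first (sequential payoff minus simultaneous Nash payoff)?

0

Work backward from North Co.'s decision.
- X → North Co. plays Downtown (best of 1, 0, 2); South Co. gets 7.
- Y → North Co. plays Midtown (best of 10, 12, 1); South Co. gets 1.
- Z → North Co. plays Uptown (best of 9, 3, 1); South Co. gets 4.
South Co.'s induced payoffs are 7, 1, 4, so South Co. commits to X. Subgame-perfect outcome: (Downtown, X) with payoffs (2, 7).
Now find the simultaneous Nash equilibrium.
North Co.'s best replies: X→Downtown; Y→Midtown; Z→Uptown.
South Co.'s best replies: Uptown→X; Midtown→X; Downtown→X.
Only (Downtown, X) has each player best-responding; Nash payoffs (2, 7).
South Co.'s commitment gain: 7 − 7 = 0.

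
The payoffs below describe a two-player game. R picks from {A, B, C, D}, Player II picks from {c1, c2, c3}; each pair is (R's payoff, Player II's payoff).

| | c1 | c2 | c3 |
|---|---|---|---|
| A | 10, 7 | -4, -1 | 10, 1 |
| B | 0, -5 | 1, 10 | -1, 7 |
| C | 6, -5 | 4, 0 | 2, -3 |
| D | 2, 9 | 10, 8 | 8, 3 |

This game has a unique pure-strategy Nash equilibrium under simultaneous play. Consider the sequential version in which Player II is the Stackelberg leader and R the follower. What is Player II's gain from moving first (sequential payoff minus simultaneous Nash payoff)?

1

Solve by backward induction (Player II leads).
- c1: BR = A, leader payoff 7.
- c2: BR = D, leader payoff 8.
- c3: BR = A, leader payoff 1.
Maximizing over 7, 8, 1, Player II chooses c2. Subgame-perfect outcome: (D, c2) with payoffs (10, 8).
For the simultaneous game, intersect best replies.
R's best replies: c1→A; c2→D; c3→A.
Player II's best replies: A→c1; B→c2; C→c2; D→c1.
Only (A, c1) has each player best-responding; Nash payoffs (10, 7).
Player II's commitment gain: 8 − 7 = 1.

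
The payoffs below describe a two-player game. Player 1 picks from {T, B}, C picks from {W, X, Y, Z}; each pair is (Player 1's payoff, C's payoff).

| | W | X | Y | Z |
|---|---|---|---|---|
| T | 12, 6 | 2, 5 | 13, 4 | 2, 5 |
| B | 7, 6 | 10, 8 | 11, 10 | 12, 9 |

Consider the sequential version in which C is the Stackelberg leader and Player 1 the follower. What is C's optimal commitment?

Backward induction with C moving first.
- W → Player 1 plays T (best of 12, 7); C gets 6.
- X → Player 1 plays B (best of 2, 10); C gets 8.
- Y → Player 1 plays T (best of 13, 11); C gets 4.
- Z → Player 1 plays B (best of 2, 12); C gets 9.
C's induced payoffs are 6, 8, 4, 9, so C commits to Z. Subgame-perfect outcome: (B, Z) with payoffs (12, 9).

Z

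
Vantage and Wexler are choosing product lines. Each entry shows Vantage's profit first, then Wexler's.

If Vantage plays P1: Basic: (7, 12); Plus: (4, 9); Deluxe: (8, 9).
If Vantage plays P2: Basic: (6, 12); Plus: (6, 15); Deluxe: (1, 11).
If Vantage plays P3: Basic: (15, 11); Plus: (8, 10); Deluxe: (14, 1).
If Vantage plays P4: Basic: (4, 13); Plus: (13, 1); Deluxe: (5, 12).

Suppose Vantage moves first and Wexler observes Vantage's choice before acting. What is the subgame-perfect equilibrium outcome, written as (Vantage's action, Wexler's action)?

(P3, Basic)

Work backward from Wexler's decision.
- P1: BR = Basic, leader payoff 7.
- P2: BR = Plus, leader payoff 6.
- P3: BR = Basic, leader payoff 15.
- P4: BR = Basic, leader payoff 4.
Among 7, 6, 15, 4, the best is 15 at P3. Subgame-perfect outcome: (P3, Basic) with payoffs (15, 11).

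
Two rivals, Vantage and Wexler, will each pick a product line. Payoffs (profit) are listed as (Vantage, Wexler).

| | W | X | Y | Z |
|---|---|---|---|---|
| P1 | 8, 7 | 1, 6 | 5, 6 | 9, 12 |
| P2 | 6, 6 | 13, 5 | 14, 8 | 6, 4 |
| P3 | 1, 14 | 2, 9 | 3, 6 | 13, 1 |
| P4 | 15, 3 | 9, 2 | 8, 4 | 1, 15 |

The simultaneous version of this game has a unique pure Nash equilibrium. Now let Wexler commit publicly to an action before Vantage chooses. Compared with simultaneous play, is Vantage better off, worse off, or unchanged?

unchanged

Solve by backward induction (Wexler leads).
- W: BR = P4, leader payoff 3.
- X: BR = P2, leader payoff 5.
- Y: BR = P2, leader payoff 8.
- Z: BR = P3, leader payoff 1.
Maximizing over 3, 5, 8, 1, Wexler chooses Y. Subgame-perfect outcome: (P2, Y) with payoffs (14, 8).
Under simultaneous play:
Vantage's best replies: W→P4; X→P2; Y→P2; Z→P3.
Wexler's best replies: P1→Z; P2→Y; P3→W; P4→Z.
The unique mutual best reply is (P2, Y), giving (14, 8).
Vantage earns 14 sequentially versus 14 at the Nash outcome: unchanged.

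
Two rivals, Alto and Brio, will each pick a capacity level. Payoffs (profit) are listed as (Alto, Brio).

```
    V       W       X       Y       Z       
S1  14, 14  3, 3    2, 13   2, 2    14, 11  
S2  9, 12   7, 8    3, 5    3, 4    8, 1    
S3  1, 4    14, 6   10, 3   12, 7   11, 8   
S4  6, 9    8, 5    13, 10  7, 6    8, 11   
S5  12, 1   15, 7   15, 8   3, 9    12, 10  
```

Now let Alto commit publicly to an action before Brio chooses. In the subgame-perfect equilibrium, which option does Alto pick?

Work backward from Brio's decision.
- S1: BR = V, leader payoff 14.
- S2: BR = V, leader payoff 9.
- S3: BR = Z, leader payoff 11.
- S4: BR = Z, leader payoff 8.
- S5: BR = Z, leader payoff 12.
Among 14, 9, 11, 8, 12, the best is 14 at S1. Subgame-perfect outcome: (S1, V) with payoffs (14, 14).

S1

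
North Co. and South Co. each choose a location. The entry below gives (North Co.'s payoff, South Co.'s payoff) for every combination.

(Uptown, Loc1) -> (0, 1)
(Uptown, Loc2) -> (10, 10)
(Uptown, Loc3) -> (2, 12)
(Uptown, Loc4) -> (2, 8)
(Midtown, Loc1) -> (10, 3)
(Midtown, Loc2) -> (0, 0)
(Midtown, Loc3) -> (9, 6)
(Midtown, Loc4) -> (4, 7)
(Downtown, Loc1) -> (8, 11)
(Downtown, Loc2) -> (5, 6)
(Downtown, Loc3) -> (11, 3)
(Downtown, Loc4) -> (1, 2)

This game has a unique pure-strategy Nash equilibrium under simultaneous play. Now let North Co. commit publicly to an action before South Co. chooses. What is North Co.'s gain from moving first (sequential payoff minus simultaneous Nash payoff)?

4

South Co. best-responds to each possible North Co. move:
- Uptown → South Co. plays Loc3 (best of 1, 10, 12, 8); North Co. gets 2.
- Midtown → South Co. plays Loc4 (best of 3, 0, 6, 7); North Co. gets 4.
- Downtown → South Co. plays Loc1 (best of 11, 6, 3, 2); North Co. gets 8.
Maximizing over 2, 4, 8, North Co. chooses Downtown. Subgame-perfect outcome: (Downtown, Loc1) with payoffs (8, 11).
Now find the simultaneous Nash equilibrium.
North Co.'s best replies: Loc1→Midtown; Loc2→Uptown; Loc3→Downtown; Loc4→Midtown.
South Co.'s best replies: Uptown→Loc3; Midtown→Loc4; Downtown→Loc1.
The unique mutual best reply is (Midtown, Loc4), giving (4, 7).
North Co.'s commitment gain: 8 − 4 = 4.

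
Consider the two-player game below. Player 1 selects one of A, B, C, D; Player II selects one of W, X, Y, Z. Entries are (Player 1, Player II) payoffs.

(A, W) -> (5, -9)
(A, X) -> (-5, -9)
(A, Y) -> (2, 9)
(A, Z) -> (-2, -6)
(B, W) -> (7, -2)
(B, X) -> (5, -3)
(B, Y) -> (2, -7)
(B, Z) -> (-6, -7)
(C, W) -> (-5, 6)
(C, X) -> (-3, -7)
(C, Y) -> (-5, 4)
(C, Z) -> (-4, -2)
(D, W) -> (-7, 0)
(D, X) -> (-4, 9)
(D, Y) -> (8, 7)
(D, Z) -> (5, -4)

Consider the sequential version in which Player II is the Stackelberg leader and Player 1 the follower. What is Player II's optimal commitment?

Backward induction with Player II moving first.
- W: Player 1 compares 5, 7, -5, -7 and picks B; Player II would get -2.
- X: Player 1 compares -5, 5, -3, -4 and picks B; Player II would get -3.
- Y: Player 1 compares 2, 2, -5, 8 and picks D; Player II would get 7.
- Z: Player 1 compares -2, -6, -4, 5 and picks D; Player II would get -4.
Among -2, -3, 7, -4, the best is 7 at Y. Subgame-perfect outcome: (D, Y) with payoffs (8, 7).

Y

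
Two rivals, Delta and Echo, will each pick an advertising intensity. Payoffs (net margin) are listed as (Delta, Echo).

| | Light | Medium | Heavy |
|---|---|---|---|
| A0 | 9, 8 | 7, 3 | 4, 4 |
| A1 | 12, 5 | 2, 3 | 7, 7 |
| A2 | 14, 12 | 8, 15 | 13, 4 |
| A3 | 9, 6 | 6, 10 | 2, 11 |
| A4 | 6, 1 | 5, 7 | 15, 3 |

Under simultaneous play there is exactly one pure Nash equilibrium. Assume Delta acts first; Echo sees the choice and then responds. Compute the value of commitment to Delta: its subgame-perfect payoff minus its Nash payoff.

Backward induction with Delta moving first.
- A0: Echo compares 8, 3, 4 and picks Light; Delta would get 9.
- A1: Echo compares 5, 3, 7 and picks Heavy; Delta would get 7.
- A2: Echo compares 12, 15, 4 and picks Medium; Delta would get 8.
- A3: Echo compares 6, 10, 11 and picks Heavy; Delta would get 2.
- A4: Echo compares 1, 7, 3 and picks Medium; Delta would get 5.
Delta's induced payoffs are 9, 7, 8, 2, 5, so Delta commits to A0. Subgame-perfect outcome: (A0, Light) with payoffs (9, 8).
Under simultaneous play:
Delta's best replies: Light→A2; Medium→A2; Heavy→A4.
Echo's best replies: A0→Light; A1→Heavy; A2→Medium; A3→Heavy; A4→Medium.
The unique mutual best reply is (A2, Medium), giving (8, 15).
Delta's commitment gain: 9 − 8 = 1.

1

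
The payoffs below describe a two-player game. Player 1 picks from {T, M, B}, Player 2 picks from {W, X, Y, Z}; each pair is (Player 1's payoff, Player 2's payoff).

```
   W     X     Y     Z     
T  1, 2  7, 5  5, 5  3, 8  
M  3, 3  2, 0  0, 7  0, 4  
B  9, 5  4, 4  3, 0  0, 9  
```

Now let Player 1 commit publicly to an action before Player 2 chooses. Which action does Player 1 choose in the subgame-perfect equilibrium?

T

Solve by backward induction (Player 1 leads).
- T: BR = Z, leader payoff 3.
- M: BR = Y, leader payoff 0.
- B: BR = Z, leader payoff 0.
Among 3, 0, 0, the best is 3 at T. Subgame-perfect outcome: (T, Z) with payoffs (3, 8).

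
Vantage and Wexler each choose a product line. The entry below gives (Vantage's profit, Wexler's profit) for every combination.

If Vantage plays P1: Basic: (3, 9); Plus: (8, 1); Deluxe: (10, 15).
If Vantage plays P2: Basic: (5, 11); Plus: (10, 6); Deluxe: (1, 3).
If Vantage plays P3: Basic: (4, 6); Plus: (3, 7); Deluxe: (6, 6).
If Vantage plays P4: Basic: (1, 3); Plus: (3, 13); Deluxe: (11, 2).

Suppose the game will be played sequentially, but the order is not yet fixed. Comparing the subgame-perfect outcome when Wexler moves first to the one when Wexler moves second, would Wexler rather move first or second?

second

If Vantage leads: Wexler's best replies are P1→Deluxe, P2→Basic, P3→Plus, P4→Plus; Vantage's induced payoffs 10, 5, 3, 3; outcome (P1, Deluxe), payoffs (10, 15).
If Wexler leads: Vantage's best replies are Basic→P2, Plus→P2, Deluxe→P4; Wexler's induced payoffs 11, 6, 2; outcome (P2, Basic), payoffs (5, 11).
Wexler gets 11 moving first and 15 moving second, so Wexler prefers to move second.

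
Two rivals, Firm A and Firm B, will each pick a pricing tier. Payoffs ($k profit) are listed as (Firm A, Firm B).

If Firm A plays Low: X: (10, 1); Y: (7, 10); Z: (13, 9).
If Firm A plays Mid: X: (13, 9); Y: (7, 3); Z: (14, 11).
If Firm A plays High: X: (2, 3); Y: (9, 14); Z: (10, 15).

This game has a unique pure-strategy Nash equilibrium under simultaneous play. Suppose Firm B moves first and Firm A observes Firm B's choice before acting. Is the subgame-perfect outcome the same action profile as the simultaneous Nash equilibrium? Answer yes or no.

Solve by backward induction (Firm B leads).
- X → Firm A plays Mid (best of 10, 13, 2); Firm B gets 9.
- Y → Firm A plays High (best of 7, 7, 9); Firm B gets 14.
- Z → Firm A plays Mid (best of 13, 14, 10); Firm B gets 11.
Among 9, 14, 11, the best is 14 at Y. Subgame-perfect outcome: (High, Y) with payoffs (9, 14).
For the simultaneous game, intersect best replies.
Firm A's best replies: X→Mid; Y→High; Z→Mid.
Firm B's best replies: Low→Y; Mid→Z; High→Z.
The unique mutual best reply is (Mid, Z), giving (14, 11).
Sequential outcome (High, Y) differs from the Nash profile (Mid, Z).

no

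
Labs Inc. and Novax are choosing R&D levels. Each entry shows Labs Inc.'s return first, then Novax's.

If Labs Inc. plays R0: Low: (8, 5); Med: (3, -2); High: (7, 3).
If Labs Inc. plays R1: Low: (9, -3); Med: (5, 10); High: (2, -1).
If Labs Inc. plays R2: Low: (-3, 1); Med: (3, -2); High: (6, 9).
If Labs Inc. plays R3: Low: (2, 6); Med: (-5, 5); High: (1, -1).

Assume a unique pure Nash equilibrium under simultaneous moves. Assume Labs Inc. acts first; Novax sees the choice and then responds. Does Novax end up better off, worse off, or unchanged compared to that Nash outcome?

worse off

Novax best-responds to each possible Labs Inc. move:
- R0 → Novax plays Low (best of 5, -2, 3); Labs Inc. gets 8.
- R1 → Novax plays Med (best of -3, 10, -1); Labs Inc. gets 5.
- R2 → Novax plays High (best of 1, -2, 9); Labs Inc. gets 6.
- R3 → Novax plays Low (best of 6, 5, -1); Labs Inc. gets 2.
Among 8, 5, 6, 2, the best is 8 at R0. Subgame-perfect outcome: (R0, Low) with payoffs (8, 5).
For the simultaneous game, intersect best replies.
Labs Inc.'s best replies: Low→R1; Med→R1; High→R0.
Novax's best replies: R0→Low; R1→Med; R2→High; R3→Low.
The unique mutual best reply is (R1, Med), giving (5, 10).
Novax earns 5 sequentially versus 10 at the Nash outcome: worse off.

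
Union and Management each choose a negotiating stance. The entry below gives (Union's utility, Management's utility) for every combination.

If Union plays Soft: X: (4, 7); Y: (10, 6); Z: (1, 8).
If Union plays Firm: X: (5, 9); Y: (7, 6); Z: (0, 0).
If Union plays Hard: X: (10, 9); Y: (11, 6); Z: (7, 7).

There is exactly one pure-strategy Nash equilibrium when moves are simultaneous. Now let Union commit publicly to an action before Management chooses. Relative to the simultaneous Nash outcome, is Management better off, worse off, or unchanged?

unchanged

Work backward from Management's decision.
- Soft: BR = Z, leader payoff 1.
- Firm: BR = X, leader payoff 5.
- Hard: BR = X, leader payoff 10.
Among 1, 5, 10, the best is 10 at Hard. Subgame-perfect outcome: (Hard, X) with payoffs (10, 9).
For the simultaneous game, intersect best replies.
Union's best replies: X→Hard; Y→Hard; Z→Hard.
Management's best replies: Soft→Z; Firm→X; Hard→X.
Only (Hard, X) has each player best-responding; Nash payoffs (10, 9).
Management earns 9 sequentially versus 9 at the Nash outcome: unchanged.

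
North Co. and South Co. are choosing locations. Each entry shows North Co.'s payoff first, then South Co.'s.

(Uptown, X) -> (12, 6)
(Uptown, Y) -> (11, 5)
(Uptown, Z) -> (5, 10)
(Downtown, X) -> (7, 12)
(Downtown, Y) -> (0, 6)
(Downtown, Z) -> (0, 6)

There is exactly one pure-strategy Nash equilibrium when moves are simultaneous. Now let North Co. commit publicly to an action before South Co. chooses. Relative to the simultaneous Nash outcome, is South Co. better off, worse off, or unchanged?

better off

Solve by backward induction (North Co. leads).
- Uptown: BR = Z, leader payoff 5.
- Downtown: BR = X, leader payoff 7.
Among 5, 7, the best is 7 at Downtown. Subgame-perfect outcome: (Downtown, X) with payoffs (7, 12).
Now find the simultaneous Nash equilibrium.
North Co.'s best replies: X→Uptown; Y→Uptown; Z→Uptown.
South Co.'s best replies: Uptown→Z; Downtown→X.
Only (Uptown, Z) has each player best-responding; Nash payoffs (5, 10).
South Co. earns 12 sequentially versus 10 at the Nash outcome: better off.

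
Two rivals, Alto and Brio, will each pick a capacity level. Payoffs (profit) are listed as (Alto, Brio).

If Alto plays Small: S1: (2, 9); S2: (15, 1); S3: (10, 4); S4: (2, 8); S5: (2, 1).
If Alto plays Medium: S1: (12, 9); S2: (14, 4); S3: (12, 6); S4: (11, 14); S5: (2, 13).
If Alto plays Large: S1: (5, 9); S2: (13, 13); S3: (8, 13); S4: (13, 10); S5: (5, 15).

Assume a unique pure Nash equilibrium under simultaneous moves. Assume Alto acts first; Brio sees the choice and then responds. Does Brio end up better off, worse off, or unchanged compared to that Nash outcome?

worse off

Solve by backward induction (Alto leads).
- Small: BR = S1, leader payoff 2.
- Medium: BR = S4, leader payoff 11.
- Large: BR = S5, leader payoff 5.
Alto's induced payoffs are 2, 11, 5, so Alto commits to Medium. Subgame-perfect outcome: (Medium, S4) with payoffs (11, 14).
For the simultaneous game, intersect best replies.
Alto's best replies: S1→Medium; S2→Small; S3→Medium; S4→Large; S5→Large.
Brio's best replies: Small→S1; Medium→S4; Large→S5.
Only (Large, S5) has each player best-responding; Nash payoffs (5, 15).
Brio earns 14 sequentially versus 15 at the Nash outcome: worse off.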